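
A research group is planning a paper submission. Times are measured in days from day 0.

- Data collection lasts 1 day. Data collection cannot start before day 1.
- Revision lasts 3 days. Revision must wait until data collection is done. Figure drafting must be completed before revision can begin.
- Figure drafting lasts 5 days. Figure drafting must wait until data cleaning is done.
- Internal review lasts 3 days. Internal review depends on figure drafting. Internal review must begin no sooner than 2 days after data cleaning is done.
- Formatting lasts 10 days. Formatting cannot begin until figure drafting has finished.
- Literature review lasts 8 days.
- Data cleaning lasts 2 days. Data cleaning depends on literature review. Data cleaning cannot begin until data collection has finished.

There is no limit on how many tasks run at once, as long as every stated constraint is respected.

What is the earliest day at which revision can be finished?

18

Data collection cannot begin until its own release at day 1. It runs from day 1 to 1 + 1 = day 2.
Literature review has no prerequisites, so it starts at day 0 and finishes at day 8.
Data cleaning cannot start until literature review (finishes day 8); data collection (finishes day 2). The controlling bound is day 8, so data cleaning finishes at 8 + 2 = day 10.
Figure drafting waits on data cleaning (finishes day 10), so it starts at day 10 and finishes at 10 + 5 = day 15.
Revision cannot start until data collection (finishes day 2); figure drafting (finishes day 15). The controlling bound is day 15, so revision finishes at 15 + 3 = day 18.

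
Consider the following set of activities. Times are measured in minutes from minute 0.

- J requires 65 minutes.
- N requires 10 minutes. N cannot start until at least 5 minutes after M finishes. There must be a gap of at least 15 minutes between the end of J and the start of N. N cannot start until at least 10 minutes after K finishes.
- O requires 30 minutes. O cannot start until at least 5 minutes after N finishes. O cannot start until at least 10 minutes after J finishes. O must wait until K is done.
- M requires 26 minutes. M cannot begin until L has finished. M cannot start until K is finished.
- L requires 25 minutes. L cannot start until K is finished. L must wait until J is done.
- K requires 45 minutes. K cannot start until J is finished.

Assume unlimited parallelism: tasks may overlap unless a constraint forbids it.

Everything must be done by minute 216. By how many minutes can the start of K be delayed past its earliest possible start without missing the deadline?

5

J can start immediately at minute 0; it finishes at minute 65.
K cannot begin until J (finishes minute 65). It runs from minute 65 to 65 + 45 = minute 110.

Working backward from the deadline:
O has no dependents, so it just needs to finish by minute 216. Starting by 216 − 30 = minute 186 achieves that.
N feeds into O (must start by minute 186, minus 5-minute gap → minute 181); so N must finish by minute 181 and therefore start by minute 171.
Since N (must start by minute 171, minus 5-minute gap → minute 166) depends on it, M must finish by minute 166. Backing off its 26-minute duration gives a latest start of minute 140.
Since M (must start by minute 140) depends on it, L must finish by minute 140. Backing off its 25-minute duration gives a latest start of minute 115.
For K: L (must start by minute 115); M (must start by minute 140); N (must start by minute 171, minus 10-minute gap → minute 161); O (must start by minute 186). The most restrictive is minute 115; with a 45-minute duration, K must start by minute 70.
So K can start as early as minute 65 and as late as minute 70, giving 70 − 65 = 5 minutes of slack.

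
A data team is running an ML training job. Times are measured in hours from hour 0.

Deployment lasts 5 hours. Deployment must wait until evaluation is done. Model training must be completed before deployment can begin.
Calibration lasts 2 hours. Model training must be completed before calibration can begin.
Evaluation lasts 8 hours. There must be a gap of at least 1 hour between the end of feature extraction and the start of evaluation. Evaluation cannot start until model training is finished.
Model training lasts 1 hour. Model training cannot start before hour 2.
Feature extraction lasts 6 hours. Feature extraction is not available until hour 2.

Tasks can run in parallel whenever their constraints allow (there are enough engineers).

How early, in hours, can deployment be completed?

22

After its own release at hour 2, model training can start at hour 2 and finishes at hour 3.
Feature extraction cannot begin until its own release at hour 2. It runs from hour 2 to 2 + 6 = hour 8.
For evaluation: feature extraction (finishes hour 8, plus 1-hour gap → hour 9); model training (finishes hour 3). Taking the maximum gives a start of hour 9, and it finishes at 9 + 8 = hour 17.
For deployment: evaluation (finishes hour 17); model training (finishes hour 3). Taking the maximum gives a start of hour 17, and it finishes at 17 + 5 = hour 22.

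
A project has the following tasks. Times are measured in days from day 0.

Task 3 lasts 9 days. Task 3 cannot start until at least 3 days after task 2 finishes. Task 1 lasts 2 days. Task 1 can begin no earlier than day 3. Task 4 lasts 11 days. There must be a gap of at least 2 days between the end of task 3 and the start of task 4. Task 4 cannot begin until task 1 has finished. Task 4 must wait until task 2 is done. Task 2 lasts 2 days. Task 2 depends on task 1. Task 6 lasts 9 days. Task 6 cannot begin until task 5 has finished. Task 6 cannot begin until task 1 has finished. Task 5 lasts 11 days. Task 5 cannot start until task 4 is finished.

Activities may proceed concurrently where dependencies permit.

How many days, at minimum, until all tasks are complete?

After its own release at day 3, task 1 can start at day 3 and finishes at day 5.
After task 1 (finishes day 5), task 2 can start at day 5 and finishes at day 7.
After task 2 (finishes day 7, plus 3-day gap → day 10), task 3 can start at day 10 and finishes at day 19.
Task 4 has to wait for task 3 (finishes day 19, plus 2-day gap → day 21); task 1 (finishes day 5); task 2 (finishes day 7). The latest of these is day 21, so task 4 runs day 21 to 21 + 11 = day 32.
After task 4 (finishes day 32), task 5 can start at day 32 and finishes at day 43.
Task 6 needs all of task 5 (finishes day 43); task 1 (finishes day 5). That puts its earliest start at day 43; it finishes at 43 + 9 = day 52.
All tasks are finished once the last one completes. Finish times: Task 1 at 5, Task 2 at 7, Task 3 at 19, Task 4 at 32, Task 5 at 43, Task 6 at 52. The latest is day 52.

52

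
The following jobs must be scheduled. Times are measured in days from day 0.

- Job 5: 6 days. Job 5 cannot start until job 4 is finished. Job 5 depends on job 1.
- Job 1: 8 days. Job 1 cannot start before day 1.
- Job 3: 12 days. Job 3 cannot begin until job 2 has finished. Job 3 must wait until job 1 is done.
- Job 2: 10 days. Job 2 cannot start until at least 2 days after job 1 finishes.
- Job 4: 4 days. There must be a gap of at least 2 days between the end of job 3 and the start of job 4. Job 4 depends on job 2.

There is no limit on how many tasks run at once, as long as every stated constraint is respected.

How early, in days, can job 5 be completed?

45

Job 1 cannot begin until its own release at day 1. It runs from day 1 to 1 + 8 = day 9.
After job 1 (finishes day 9, plus 2-day gap → day 11), job 2 can start at day 11 and finishes at day 21.
Job 3 needs all of job 2 (finishes day 21); job 1 (finishes day 9). That puts its earliest start at day 21; it finishes at 21 + 12 = day 33.
Job 4 cannot start until job 3 (finishes day 33, plus 2-day gap → day 35); job 2 (finishes day 21). The controlling bound is day 35, so job 4 finishes at 35 + 4 = day 39.
For job 5: job 4 (finishes day 39); job 1 (finishes day 9). Taking the maximum gives a start of day 39, and it finishes at 39 + 6 = day 45.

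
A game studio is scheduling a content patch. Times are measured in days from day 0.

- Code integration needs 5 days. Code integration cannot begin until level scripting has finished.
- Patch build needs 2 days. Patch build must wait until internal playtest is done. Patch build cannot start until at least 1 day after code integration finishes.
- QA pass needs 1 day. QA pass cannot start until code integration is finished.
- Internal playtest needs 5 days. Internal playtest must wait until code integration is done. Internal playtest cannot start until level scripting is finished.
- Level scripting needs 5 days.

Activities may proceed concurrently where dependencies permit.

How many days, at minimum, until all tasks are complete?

17

Level scripting can start immediately at day 0; it finishes at day 5.
Code integration waits on level scripting (finishes day 5), so it starts at day 5 and finishes at 5 + 5 = day 10.
After code integration (finishes day 10), QA pass can start at day 10 and finishes at day 11.
Internal playtest has to wait for code integration (finishes day 10); level scripting (finishes day 5). The latest of these is day 10, so internal playtest runs day 10 to 10 + 5 = day 15.
Patch build needs all of internal playtest (finishes day 15); code integration (finishes day 10, plus 1-day gap → day 11). That puts its earliest start at day 15; it finishes at 15 + 2 = day 17.
All tasks are finished once the last one completes. Finish times: Level scripting at 5, Code integration at 10, Internal playtest at 15, QA pass at 11, Patch build at 17. The latest is day 17.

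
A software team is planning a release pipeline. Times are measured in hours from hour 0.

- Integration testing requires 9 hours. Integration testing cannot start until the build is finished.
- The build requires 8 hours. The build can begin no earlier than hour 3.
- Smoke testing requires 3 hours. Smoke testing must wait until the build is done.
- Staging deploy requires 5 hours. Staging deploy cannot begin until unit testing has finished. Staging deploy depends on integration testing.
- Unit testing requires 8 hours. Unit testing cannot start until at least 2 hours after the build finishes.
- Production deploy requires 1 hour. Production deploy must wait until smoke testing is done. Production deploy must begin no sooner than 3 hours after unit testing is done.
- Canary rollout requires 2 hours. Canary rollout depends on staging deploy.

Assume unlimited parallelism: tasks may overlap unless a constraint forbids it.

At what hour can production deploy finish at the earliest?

25

After its own release at hour 3, the build can start at hour 3 and finishes at hour 11.
Smoke testing waits on the build (finishes hour 11), so it starts at hour 11 and finishes at 11 + 3 = hour 14.
Unit testing waits on the build (finishes hour 11, plus 2-hour gap → hour 13), so it starts at hour 13 and finishes at 13 + 8 = hour 21.
For production deploy: smoke testing (finishes hour 14); unit testing (finishes hour 21, plus 3-hour gap → hour 24). Taking the maximum gives a start of hour 24, and it finishes at 24 + 1 = hour 25.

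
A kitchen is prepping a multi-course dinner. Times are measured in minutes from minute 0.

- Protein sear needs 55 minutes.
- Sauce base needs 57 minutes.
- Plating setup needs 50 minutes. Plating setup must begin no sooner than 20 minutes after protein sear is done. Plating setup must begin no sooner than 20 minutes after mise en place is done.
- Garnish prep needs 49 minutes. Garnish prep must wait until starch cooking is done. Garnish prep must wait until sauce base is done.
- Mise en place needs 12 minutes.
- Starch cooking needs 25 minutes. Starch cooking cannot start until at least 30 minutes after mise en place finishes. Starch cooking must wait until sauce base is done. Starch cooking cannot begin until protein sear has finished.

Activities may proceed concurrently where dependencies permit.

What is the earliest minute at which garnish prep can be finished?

131

Nothing blocks protein sear, so it runs from minute 0 to minute 55.
Sauce base can start immediately at minute 0; it finishes at minute 57.
Mise en place can start immediately at minute 0; it finishes at minute 12.
Starch cooking has to wait for mise en place (finishes minute 12, plus 30-minute gap → minute 42); sauce base (finishes minute 57); protein sear (finishes minute 55). The latest of these is minute 57, so starch cooking runs minute 57 to 57 + 25 = minute 82.
Garnish prep needs all of starch cooking (finishes minute 82); sauce base (finishes minute 57). That puts its earliest start at minute 82; it finishes at 82 + 49 = minute 131.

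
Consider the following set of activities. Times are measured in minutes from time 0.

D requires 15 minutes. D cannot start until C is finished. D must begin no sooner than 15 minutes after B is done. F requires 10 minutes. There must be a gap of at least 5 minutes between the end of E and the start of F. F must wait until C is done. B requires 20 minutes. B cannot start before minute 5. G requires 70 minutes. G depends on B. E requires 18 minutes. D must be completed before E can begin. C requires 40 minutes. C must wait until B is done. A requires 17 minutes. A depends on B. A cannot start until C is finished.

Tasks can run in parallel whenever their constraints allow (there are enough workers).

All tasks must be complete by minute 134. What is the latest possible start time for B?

26

Nothing follows A; the deadline of minute 134 is its only limit. It must start by 134 − 17 = minute 117.
F has no dependents, so it just needs to finish by minute 134. Starting by 134 − 10 = minute 124 achieves that.
E has to be done before F (must start by minute 124, minus 5-minute gap → minute 119). That means finishing by minute 119, i.e. starting by 119 − 18 = minute 101.
D has to be done before E (must start by minute 101). That means finishing by minute 101, i.e. starting by 101 − 15 = minute 86.
C has several dependents: A (must start by minute 117); D (must start by minute 86); F (must start by minute 124). The earliest of those limits is minute 86, so C must start by 86 − 40 = minute 46.
G must finish by minute 134; it takes 70 minutes, so it must start by 134 − 70 = minute 64.
B must finish in time for A (must start by minute 117); C (must start by minute 46); D (must start by minute 86, minus 15-minute gap → minute 71); G (must start by minute 64). The tightest is minute 46, so B must start by 46 − 20 = minute 26.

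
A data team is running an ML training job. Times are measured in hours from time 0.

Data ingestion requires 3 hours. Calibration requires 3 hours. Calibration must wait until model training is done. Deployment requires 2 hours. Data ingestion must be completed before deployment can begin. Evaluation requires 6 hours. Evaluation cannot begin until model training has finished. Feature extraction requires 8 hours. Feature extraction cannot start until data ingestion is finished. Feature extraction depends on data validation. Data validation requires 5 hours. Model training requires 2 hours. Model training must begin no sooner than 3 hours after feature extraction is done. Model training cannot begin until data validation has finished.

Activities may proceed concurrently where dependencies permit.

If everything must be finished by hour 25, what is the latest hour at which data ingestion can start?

3

Evaluation has no dependents, so it just needs to finish by hour 25. Starting by 25 − 6 = hour 19 achieves that.
Nothing follows calibration; the deadline of hour 25 is its only limit. It must start by 25 − 3 = hour 22.
Model training must finish in time for evaluation (must start by hour 19); calibration (must start by hour 22). The tightest is hour 19, so model training must start by 19 − 2 = hour 17.
Since model training (must start by hour 17, minus 3-hour gap → hour 14) depends on it, feature extraction must finish by hour 14. Backing off its 8-hour duration gives a latest start of hour 6.
To finish by hour 25, deployment (duration 2) must start no later than hour 23.
Data ingestion feeds feature extraction (must start by hour 6); deployment (must start by hour 23). Taking the minimum, data ingestion must finish by hour 6 and start by 6 − 3 = hour 3.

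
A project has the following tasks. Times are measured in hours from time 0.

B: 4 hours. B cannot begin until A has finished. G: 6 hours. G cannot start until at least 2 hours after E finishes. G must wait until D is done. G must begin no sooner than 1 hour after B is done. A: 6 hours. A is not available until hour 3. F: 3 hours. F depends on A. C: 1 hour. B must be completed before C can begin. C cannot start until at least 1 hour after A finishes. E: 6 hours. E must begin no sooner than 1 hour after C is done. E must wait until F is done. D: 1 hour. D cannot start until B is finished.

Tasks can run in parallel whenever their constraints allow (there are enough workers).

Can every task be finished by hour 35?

Yes

A waits on its own release at hour 3, so it starts at hour 3 and finishes at 3 + 6 = hour 9.
F waits on A (finishes hour 9), so it starts at hour 9 and finishes at 9 + 3 = hour 12.
B cannot begin until A (finishes hour 9). It runs from hour 9 to 9 + 4 = hour 13.
D cannot begin until B (finishes hour 13). It runs from hour 13 to 13 + 1 = hour 14.
C cannot start until B (finishes hour 13); A (finishes hour 9, plus 1-hour gap → hour 10). The controlling bound is hour 13, so C finishes at 13 + 1 = hour 14.
E cannot start until C (finishes hour 14, plus 1-hour gap → hour 15); F (finishes hour 12). The controlling bound is hour 15, so E finishes at 15 + 6 = hour 21.
G has to wait for E (finishes hour 21, plus 2-hour gap → hour 23); D (finishes hour 14); B (finishes hour 13, plus 1-hour gap → hour 14). The latest of these is hour 23, so G runs hour 23 to 23 + 6 = hour 29.
Every task is finished by hour 29, which is no later than the deadline of 35, so the schedule is feasible.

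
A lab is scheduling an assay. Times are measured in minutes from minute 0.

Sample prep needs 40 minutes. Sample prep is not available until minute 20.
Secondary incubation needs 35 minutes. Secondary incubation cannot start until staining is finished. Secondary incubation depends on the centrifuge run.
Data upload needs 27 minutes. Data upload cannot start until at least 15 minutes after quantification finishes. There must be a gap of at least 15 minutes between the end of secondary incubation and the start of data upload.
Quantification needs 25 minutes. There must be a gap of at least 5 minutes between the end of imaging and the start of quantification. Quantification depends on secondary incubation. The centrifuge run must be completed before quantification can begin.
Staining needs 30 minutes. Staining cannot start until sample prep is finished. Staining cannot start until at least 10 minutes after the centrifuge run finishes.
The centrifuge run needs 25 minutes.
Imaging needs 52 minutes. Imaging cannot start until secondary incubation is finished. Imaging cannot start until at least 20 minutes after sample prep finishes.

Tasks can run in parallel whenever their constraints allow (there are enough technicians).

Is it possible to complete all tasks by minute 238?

No

The centrifuge run has no prerequisites, so it starts at minute 0 and finishes at minute 25.
Sample prep cannot begin until its own release at minute 20. It runs from minute 20 to 20 + 40 = minute 60.
Staining cannot start until sample prep (finishes minute 60); the centrifuge run (finishes minute 25, plus 10-minute gap → minute 35). The controlling bound is minute 60, so staining finishes at 60 + 30 = minute 90.
Secondary incubation cannot start until staining (finishes minute 90); the centrifuge run (finishes minute 25). The controlling bound is minute 90, so secondary incubation finishes at 90 + 35 = minute 125.
Imaging needs all of secondary incubation (finishes minute 125); sample prep (finishes minute 60, plus 20-minute gap → minute 80). That puts its earliest start at minute 125; it finishes at 125 + 52 = minute 177.
Quantification needs all of imaging (finishes minute 177, plus 5-minute gap → minute 182); secondary incubation (finishes minute 125); the centrifuge run (finishes minute 25). That puts its earliest start at minute 182; it finishes at 182 + 25 = minute 207.
Data upload cannot start until quantification (finishes minute 207, plus 15-minute gap → minute 222); secondary incubation (finishes minute 125, plus 15-minute gap → minute 140). The controlling bound is minute 222, so data upload finishes at 222 + 27 = minute 249.
The earliest everything can be done is minute 249, which is after the deadline of 238, so it is not possible.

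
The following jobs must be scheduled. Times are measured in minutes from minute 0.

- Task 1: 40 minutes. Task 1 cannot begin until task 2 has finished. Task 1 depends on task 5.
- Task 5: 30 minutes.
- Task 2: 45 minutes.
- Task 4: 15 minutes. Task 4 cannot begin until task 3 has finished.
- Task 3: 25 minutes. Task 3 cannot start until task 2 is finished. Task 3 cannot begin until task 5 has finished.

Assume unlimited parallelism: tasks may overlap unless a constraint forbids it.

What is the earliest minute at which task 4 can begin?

Task 5 can start immediately at minute 0; it finishes at minute 30.
Nothing blocks task 2, so it runs from minute 0 to minute 45.
Task 3 cannot start until task 2 (finishes minute 45); task 5 (finishes minute 30). The controlling bound is minute 45, so task 3 finishes at 45 + 25 = minute 70.
Task 4 waits on task 3 (finishes minute 70), so the earliest it can start is minute 70.

70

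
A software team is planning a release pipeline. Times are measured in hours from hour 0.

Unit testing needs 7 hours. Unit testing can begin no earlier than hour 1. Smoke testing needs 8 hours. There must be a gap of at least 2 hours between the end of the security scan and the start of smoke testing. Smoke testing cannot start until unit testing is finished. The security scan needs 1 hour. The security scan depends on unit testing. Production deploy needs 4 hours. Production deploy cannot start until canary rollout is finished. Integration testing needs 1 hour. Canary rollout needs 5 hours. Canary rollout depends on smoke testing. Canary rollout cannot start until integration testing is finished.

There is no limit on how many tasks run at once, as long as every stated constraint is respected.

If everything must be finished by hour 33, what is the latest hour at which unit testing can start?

To finish by hour 33, production deploy (duration 4) must start no later than hour 29.
Canary rollout has to be done before production deploy (must start by hour 29). That means finishing by hour 29, i.e. starting by 29 − 5 = hour 24.
Smoke testing must finish before canary rollout (must start by hour 24). With an 8-hour duration, smoke testing must start by 24 − 8 = hour 16.
The security scan must finish before smoke testing (must start by hour 16, minus 2-hour gap → hour 14). With a 1-hour duration, the security scan must start by 14 − 1 = hour 13.
Unit testing feeds the security scan (must start by hour 13); smoke testing (must start by hour 16). Taking the minimum, unit testing must finish by hour 13 and start by 13 − 7 = hour 6.

6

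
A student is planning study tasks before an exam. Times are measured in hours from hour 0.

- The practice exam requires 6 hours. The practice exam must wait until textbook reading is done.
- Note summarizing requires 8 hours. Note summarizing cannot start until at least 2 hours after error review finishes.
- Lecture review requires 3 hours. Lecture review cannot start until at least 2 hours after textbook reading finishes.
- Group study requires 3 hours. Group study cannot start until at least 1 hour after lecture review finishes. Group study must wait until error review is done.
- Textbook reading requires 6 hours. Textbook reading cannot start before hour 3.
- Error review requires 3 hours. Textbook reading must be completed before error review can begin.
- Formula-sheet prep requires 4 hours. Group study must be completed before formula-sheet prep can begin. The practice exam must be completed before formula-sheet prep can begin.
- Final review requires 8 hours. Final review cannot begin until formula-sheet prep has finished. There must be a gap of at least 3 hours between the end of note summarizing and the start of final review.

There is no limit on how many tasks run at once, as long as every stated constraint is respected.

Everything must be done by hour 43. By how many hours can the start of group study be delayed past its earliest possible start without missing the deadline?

13

Textbook reading waits on its own release at hour 3, so it starts at hour 3 and finishes at 3 + 6 = hour 9.
Error review waits on textbook reading (finishes hour 9), so it starts at hour 9 and finishes at 9 + 3 = hour 12.
After textbook reading (finishes hour 9, plus 2-hour gap → hour 11), lecture review can start at hour 11 and finishes at hour 14.
Group study needs all of lecture review (finishes hour 14, plus 1-hour gap → hour 15); error review (finishes hour 12). That puts its earliest start at hour 15; it finishes at 15 + 3 = hour 18.

Working backward from the deadline:
Nothing follows final review; the deadline of hour 43 is its only limit. It must start by 43 − 8 = hour 35.
Formula-sheet prep must finish before final review (must start by hour 35). With a 4-hour duration, formula-sheet prep must start by 35 − 4 = hour 31.
Group study feeds into formula-sheet prep (must start by hour 31); so group study must finish by hour 31 and therefore start by hour 28.
So group study can start as early as hour 15 and as late as hour 28, giving 28 − 15 = 13 hours of slack.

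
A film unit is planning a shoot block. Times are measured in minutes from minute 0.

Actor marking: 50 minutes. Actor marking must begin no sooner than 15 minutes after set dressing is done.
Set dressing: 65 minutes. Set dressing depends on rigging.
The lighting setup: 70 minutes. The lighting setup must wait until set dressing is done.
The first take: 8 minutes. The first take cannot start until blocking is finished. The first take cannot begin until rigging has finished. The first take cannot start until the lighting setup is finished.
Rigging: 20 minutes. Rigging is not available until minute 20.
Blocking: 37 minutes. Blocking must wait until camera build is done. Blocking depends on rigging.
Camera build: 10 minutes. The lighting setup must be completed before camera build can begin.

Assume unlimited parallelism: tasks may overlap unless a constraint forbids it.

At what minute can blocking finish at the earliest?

After its own release at minute 20, rigging can start at minute 20 and finishes at minute 40.
Set dressing waits on rigging (finishes minute 40), so it starts at minute 40 and finishes at 40 + 65 = minute 105.
The lighting setup cannot begin until set dressing (finishes minute 105). It runs from minute 105 to 105 + 70 = minute 175.
Camera build waits on the lighting setup (finishes minute 175), so it starts at minute 175 and finishes at 175 + 10 = minute 185.
Blocking has to wait for camera build (finishes minute 185); rigging (finishes minute 40). The latest of these is minute 185, so blocking runs minute 185 to 185 + 37 = minute 222.

222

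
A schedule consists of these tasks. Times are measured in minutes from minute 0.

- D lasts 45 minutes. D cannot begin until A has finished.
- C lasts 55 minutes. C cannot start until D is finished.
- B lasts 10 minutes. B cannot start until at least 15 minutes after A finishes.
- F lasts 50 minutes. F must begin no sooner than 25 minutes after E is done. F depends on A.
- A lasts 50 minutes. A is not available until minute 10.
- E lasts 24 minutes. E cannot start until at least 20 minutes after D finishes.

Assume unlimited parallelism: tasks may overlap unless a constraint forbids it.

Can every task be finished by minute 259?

Yes

After its own release at minute 10, A can start at minute 10 and finishes at minute 60.
D cannot begin until A (finishes minute 60). It runs from minute 60 to 60 + 45 = minute 105.
E waits on D (finishes minute 105, plus 20-minute gap → minute 125), so it starts at minute 125 and finishes at 125 + 24 = minute 149.
For F: E (finishes minute 149, plus 25-minute gap → minute 174); A (finishes minute 60). Taking the maximum gives a start of minute 174, and it finishes at 174 + 50 = minute 224.
C waits on D (finishes minute 105), so it starts at minute 105 and finishes at 105 + 55 = minute 160.
After A (finishes minute 60, plus 15-minute gap → minute 75), B can start at minute 75 and finishes at minute 85.
Every task is finished by minute 224, which is no later than the deadline of 259, so the schedule is feasible.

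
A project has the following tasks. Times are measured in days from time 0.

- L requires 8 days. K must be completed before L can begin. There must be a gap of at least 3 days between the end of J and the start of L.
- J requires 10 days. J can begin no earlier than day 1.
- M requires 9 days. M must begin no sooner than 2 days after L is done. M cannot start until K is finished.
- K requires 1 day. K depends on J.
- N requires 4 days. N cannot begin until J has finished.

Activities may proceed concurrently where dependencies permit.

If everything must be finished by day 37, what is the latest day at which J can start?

5

To finish by day 37, M (duration 9) must start no later than day 28.
L must finish before M (must start by day 28, minus 2-day gap → day 26). With an 8-day duration, L must start by 26 − 8 = day 18.
For K: L (must start by day 18); M (must start by day 28). The most restrictive is day 18; with a 1-day duration, K must start by day 17.
To finish by day 37, N (duration 4) must start no later than day 33.
J must finish in time for K (must start by day 17); L (must start by day 18, minus 3-day gap → day 15); N (must start by day 33). The tightest is day 15, so J must start by 15 − 10 = day 5.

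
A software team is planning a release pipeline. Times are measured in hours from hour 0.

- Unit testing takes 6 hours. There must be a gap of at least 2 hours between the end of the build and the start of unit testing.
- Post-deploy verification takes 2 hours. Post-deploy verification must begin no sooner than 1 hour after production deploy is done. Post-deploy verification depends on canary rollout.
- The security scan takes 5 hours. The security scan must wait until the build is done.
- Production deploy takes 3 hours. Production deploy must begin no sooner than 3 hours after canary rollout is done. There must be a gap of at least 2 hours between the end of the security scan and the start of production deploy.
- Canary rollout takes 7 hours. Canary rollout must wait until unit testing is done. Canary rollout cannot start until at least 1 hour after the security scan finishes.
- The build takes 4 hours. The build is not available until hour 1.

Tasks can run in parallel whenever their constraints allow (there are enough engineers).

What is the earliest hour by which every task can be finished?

After its own release at hour 1, the build can start at hour 1 and finishes at hour 5.
After the build (finishes hour 5), the security scan can start at hour 5 and finishes at hour 10.
After the build (finishes hour 5, plus 2-hour gap → hour 7), unit testing can start at hour 7 and finishes at hour 13.
Canary rollout needs all of unit testing (finishes hour 13); the security scan (finishes hour 10, plus 1-hour gap → hour 11). That puts its earliest start at hour 13; it finishes at 13 + 7 = hour 20.
Production deploy needs all of canary rollout (finishes hour 20, plus 3-hour gap → hour 23); the security scan (finishes hour 10, plus 2-hour gap → hour 12). That puts its earliest start at hour 23; it finishes at 23 + 3 = hour 26.
Post-deploy verification cannot start until production deploy (finishes hour 26, plus 1-hour gap → hour 27); canary rollout (finishes hour 20). The controlling bound is hour 27, so post-deploy verification finishes at 27 + 2 = hour 29.
All tasks are finished once the last one completes. Finish times: The build at 5, Unit testing at 13, The security scan at 10, Canary rollout at 20, Production deploy at 26, Post-deploy verification at 29. The latest is hour 29.

29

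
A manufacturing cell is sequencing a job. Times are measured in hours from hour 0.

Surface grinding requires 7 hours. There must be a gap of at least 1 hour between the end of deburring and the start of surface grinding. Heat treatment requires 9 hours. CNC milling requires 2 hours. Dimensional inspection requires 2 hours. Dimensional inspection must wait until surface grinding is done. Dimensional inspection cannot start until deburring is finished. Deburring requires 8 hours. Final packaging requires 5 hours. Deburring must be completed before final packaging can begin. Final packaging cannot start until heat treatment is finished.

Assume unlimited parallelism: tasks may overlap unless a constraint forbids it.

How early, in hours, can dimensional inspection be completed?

Nothing blocks deburring, so it runs from hour 0 to hour 8.
After deburring (finishes hour 8, plus 1-hour gap → hour 9), surface grinding can start at hour 9 and finishes at hour 16.
Dimensional inspection cannot start until surface grinding (finishes hour 16); deburring (finishes hour 8). The controlling bound is hour 16, so dimensional inspection finishes at 16 + 2 = hour 18.

18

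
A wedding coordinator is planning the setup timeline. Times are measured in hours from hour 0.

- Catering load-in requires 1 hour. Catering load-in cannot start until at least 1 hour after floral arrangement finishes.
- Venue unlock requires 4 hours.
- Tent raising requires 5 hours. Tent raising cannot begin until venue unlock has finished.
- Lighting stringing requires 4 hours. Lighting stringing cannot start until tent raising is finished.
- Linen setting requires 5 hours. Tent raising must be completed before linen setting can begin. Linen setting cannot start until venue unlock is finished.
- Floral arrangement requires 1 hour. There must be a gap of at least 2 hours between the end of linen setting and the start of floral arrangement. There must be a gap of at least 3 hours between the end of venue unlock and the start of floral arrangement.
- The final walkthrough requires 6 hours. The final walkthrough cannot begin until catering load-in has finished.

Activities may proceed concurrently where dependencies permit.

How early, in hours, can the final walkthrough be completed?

Venue unlock has no prerequisites, so it starts at hour 0 and finishes at hour 4.
Tent raising waits on venue unlock (finishes hour 4), so it starts at hour 4 and finishes at 4 + 5 = hour 9.
Linen setting has to wait for tent raising (finishes hour 9); venue unlock (finishes hour 4). The latest of these is hour 9, so linen setting runs hour 9 to 9 + 5 = hour 14.
Floral arrangement cannot start until linen setting (finishes hour 14, plus 2-hour gap → hour 16); venue unlock (finishes hour 4, plus 3-hour gap → hour 7). The controlling bound is hour 16, so floral arrangement finishes at 16 + 1 = hour 17.
Catering load-in waits on floral arrangement (finishes hour 17, plus 1-hour gap → hour 18), so it starts at hour 18 and finishes at 18 + 1 = hour 19.
The final walkthrough waits on catering load-in (finishes hour 19), so it starts at hour 19 and finishes at 19 + 6 = hour 25.

25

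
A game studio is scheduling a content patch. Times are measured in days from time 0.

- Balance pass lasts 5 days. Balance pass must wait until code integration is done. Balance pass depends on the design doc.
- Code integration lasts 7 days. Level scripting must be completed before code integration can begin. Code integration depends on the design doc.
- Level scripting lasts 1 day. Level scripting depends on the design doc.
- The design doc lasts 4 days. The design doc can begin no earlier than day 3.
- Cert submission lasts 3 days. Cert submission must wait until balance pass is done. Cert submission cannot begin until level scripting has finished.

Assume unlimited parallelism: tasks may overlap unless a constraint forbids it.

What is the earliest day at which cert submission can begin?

The design doc cannot begin until its own release at day 3. It runs from day 3 to 3 + 4 = day 7.
Level scripting waits on the design doc (finishes day 7), so it starts at day 7 and finishes at 7 + 1 = day 8.
Code integration cannot start until level scripting (finishes day 8); the design doc (finishes day 7). The controlling bound is day 8, so code integration finishes at 8 + 7 = day 15.
Balance pass has to wait for code integration (finishes day 15); the design doc (finishes day 7). The latest of these is day 15, so balance pass runs day 15 to 15 + 5 = day 20.
Cert submission waits on balance pass (finishes day 20); level scripting (finishes day 8). The latest of these is day 20, which is the earliest cert submission can start.

20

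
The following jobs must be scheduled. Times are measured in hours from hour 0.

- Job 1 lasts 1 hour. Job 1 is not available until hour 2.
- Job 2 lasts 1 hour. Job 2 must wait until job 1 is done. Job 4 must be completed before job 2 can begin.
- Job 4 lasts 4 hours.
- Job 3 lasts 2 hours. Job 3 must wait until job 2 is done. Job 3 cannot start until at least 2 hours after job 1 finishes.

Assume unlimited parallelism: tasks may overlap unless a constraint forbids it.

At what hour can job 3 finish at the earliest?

7

Nothing blocks job 4, so it runs from hour 0 to hour 4.
After its own release at hour 2, job 1 can start at hour 2 and finishes at hour 3.
Job 2 has to wait for job 1 (finishes hour 3); job 4 (finishes hour 4). The latest of these is hour 4, so job 2 runs hour 4 to 4 + 1 = hour 5.
For job 3: job 2 (finishes hour 5); job 1 (finishes hour 3, plus 2-hour gap → hour 5). Taking the maximum gives a start of hour 5, and it finishes at 5 + 2 = hour 7.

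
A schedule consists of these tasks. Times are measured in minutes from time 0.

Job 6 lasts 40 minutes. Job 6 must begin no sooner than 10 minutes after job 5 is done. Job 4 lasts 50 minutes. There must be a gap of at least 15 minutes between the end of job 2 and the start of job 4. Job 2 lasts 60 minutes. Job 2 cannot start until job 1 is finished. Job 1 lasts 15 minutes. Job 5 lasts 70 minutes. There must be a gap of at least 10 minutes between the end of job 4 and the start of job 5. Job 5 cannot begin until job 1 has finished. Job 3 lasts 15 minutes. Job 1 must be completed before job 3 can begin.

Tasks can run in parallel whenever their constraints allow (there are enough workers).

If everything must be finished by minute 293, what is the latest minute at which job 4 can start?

To finish by minute 293, job 6 (duration 40) must start no later than minute 253.
Job 5 must finish before job 6 (must start by minute 253, minus 10-minute gap → minute 243). With a 70-minute duration, job 5 must start by 243 − 70 = minute 173.
Job 4 has to be done before job 5 (must start by minute 173, minus 10-minute gap → minute 163). That means finishing by minute 163, i.e. starting by 163 − 50 = minute 113.

113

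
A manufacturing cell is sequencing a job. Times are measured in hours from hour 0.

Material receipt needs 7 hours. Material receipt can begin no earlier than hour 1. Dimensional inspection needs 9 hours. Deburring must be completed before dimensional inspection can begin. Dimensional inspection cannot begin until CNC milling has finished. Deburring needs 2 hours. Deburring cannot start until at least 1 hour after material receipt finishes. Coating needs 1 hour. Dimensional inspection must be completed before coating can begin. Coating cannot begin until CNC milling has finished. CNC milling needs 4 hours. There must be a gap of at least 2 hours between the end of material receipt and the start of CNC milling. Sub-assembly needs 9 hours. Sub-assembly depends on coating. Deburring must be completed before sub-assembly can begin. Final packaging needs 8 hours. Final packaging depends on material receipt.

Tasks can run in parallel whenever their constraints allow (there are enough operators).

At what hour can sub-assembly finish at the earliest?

33

Material receipt cannot begin until its own release at hour 1. It runs from hour 1 to 1 + 7 = hour 8.
CNC milling cannot begin until material receipt (finishes hour 8, plus 2-hour gap → hour 10). It runs from hour 10 to 10 + 4 = hour 14.
Deburring waits on material receipt (finishes hour 8, plus 1-hour gap → hour 9), so it starts at hour 9 and finishes at 9 + 2 = hour 11.
Dimensional inspection cannot start until deburring (finishes hour 11); CNC milling (finishes hour 14). The controlling bound is hour 14, so dimensional inspection finishes at 14 + 9 = hour 23.
Coating needs all of dimensional inspection (finishes hour 23); CNC milling (finishes hour 14). That puts its earliest start at hour 23; it finishes at 23 + 1 = hour 24.
Sub-assembly needs all of coating (finishes hour 24); deburring (finishes hour 11). That puts its earliest start at hour 24; it finishes at 24 + 9 = hour 33.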